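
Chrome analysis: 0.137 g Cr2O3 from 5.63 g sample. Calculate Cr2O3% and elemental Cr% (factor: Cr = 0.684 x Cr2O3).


Cr2O3 = 2.43%
Cr = 1.66%


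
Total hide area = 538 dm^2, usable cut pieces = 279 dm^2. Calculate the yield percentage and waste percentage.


Yield = 51.9%
Waste = 48.1%

Yield = 279 / 538 x 100 = 51.9%
Waste = 538 - 279 = 259 dm^2
Waste% = 100 - 51.9 = 48.1%


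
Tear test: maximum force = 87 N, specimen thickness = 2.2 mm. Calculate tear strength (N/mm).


Tear strength = force / thickness
Tear = 87 / 2.2 = 39.5 N/mm


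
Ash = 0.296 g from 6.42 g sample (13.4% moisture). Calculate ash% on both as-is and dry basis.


As-is ash = 4.61%
Dry-basis ash = 5.32%

As-is ash% = 0.296 / 6.42 x 100 = 4.61%
Dry mass = 6.42 x (100 - 13.4) / 100 = 5.55972 g
Dry-basis ash% = 0.296 / 5.55972 x 100 = 5.32%


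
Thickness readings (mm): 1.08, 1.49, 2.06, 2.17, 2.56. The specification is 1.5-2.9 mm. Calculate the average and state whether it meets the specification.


Average = 1.87 mm
Within specification: Yes


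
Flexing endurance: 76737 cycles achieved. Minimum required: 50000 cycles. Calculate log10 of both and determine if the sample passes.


Achieved: log10 = 4.89
Required: log10 = 4.70
Passes: Yes


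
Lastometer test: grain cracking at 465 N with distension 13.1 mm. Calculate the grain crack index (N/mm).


Grain crack index = force / distension
Index = 465 / 13.1 = 35.5 N/mm


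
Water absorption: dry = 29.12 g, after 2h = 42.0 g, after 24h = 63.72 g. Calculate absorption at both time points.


2h absorption = 44.2%
24h absorption = 118.8%

WA (2h) = (42.0 - 29.12) / 29.12 x 100 = 44.2%
WA (24h) = (63.72 - 29.12) / 29.12 x 100 = 118.8%


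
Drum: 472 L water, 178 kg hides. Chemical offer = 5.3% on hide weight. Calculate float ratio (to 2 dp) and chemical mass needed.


Float ratio = 472 / 178 = 2.65
Chemical = 178 x 5.3 / 100 = 9.434 kg


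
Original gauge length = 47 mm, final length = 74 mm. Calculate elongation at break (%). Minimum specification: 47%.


Elongation = 57.4%
Meets spec: Yes


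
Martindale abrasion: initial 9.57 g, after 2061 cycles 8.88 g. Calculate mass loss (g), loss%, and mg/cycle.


Loss = 9.57 - 8.88 = 0.690 g
Loss% = 0.690 / 9.57 x 100 = 7.21%
Rate = 0.690 / 2061 x 1000 = 0.335 mg/cycle


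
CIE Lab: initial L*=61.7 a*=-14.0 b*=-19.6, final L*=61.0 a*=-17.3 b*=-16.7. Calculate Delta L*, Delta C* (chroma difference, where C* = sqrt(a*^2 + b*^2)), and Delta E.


Delta L* = 61.0 - 61.7 = -0.7
C1* = sqrt((-14.0)^2 + (-19.6)^2) = 24.087
C2* = sqrt((-17.3)^2 + (-16.7)^2) = 24.045
Delta C* = 24.045 - 24.087 = -0.04
Delta E = sqrt((-0.7)^2 + (-3.3)^2 + (2.9)^2) = 4.45


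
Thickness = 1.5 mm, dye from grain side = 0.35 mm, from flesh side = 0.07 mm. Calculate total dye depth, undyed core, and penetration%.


Total dyed = 0.35 + 0.07 = 0.42 mm
Undyed core = 1.5 - 0.42 = 1.08 mm
Penetration = 0.42 / 1.5 x 100 = 28.0%


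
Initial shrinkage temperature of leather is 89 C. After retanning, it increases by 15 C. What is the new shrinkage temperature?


New Ts = 89 + 15 = 104 C


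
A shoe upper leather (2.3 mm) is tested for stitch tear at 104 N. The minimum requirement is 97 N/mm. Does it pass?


STS = 45.2 N/mm
Passes: No


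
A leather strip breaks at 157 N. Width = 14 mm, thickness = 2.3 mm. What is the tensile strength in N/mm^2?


Cross-sectional area = 14 x 2.3 = 32.2 mm^2
Tensile strength = 157 / 32.2 = 4.88 N/mm^2


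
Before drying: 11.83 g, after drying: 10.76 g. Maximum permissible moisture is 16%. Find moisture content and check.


MC = (11.83 - 10.76) / 11.83 x 100 = 9.0%
Maximum: 16%
Acceptable: Yes


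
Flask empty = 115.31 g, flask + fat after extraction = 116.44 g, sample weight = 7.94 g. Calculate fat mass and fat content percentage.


Fat mass = 1.13 g
Fat content = 14.2%


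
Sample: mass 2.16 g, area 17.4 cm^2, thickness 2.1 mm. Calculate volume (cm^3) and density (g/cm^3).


Thickness in cm = 2.1 / 10 = 0.21 cm
Volume = 17.4 x 0.21 = 3.654 cm^3
Density = 2.16 / 3.654 = 0.591 g/cm^3


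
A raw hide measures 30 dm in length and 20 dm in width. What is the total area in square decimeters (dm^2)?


Area = length x width
Area = 30 x 20 = 600 dm^2


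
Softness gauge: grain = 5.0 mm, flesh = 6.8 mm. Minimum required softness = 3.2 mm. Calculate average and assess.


Average = (5.0 + 6.8) / 2 = 5.90 mm
Minimum = 3.2 mm
Meets requirement: Yes


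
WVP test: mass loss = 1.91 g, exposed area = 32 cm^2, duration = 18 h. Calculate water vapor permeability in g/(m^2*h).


WVP = mass_loss / (area x time) x 10000
WVP = 1.91 / (32 x 18) x 10000
WVP = 1.91 / 576 x 10000 = 33.16 g/(m^2*h)


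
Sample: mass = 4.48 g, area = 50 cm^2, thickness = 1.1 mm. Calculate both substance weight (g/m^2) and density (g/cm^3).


SW = 4.48 / 50 x 10000 = 896.0 g/m^2
Volume = 50 x 1.1 / 10 = 5.50 cm^3
Density = 4.48 / 5.50 = 0.815 g/cm^3


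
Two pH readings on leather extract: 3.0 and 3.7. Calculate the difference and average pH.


Difference = 0.7
Average pH = 3.35


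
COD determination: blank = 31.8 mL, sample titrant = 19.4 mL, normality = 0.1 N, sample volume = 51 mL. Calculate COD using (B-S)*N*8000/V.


COD = (31.8 - 19.4) x 0.1 x 8000 / 51
COD = 12.4 x 0.1 x 8000 / 51
COD = 194.5 mg/L


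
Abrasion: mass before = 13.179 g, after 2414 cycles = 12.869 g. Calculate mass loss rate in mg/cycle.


Mass loss = 13.179 - 12.869 = 0.310 g
Rate = 0.310 / 2414 x 1000 = 0.128 mg/cycle


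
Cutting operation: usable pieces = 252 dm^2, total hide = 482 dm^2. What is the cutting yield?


52.3%

Yield = usable / total x 100
Yield = 252 / 482 x 100 = 52.3%


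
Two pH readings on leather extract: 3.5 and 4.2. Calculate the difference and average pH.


Difference = 0.7
Average pH = 3.85


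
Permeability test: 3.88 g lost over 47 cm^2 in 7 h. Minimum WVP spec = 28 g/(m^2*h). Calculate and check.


WVP = 3.88 / (47 x 7) x 10000 = 117.93 g/(m^2*h)
Minimum: 28 g/(m^2*h)
Meets spec: Yes


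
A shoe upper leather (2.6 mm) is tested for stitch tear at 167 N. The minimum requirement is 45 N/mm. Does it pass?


STS = 64.2 N/mm
Passes: Yes


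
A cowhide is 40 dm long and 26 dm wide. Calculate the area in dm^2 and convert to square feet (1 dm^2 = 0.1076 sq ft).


1040 dm^2
111.90 sq ft


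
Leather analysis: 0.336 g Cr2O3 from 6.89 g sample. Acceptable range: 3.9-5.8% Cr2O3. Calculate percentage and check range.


Cr2O3% = 0.336 / 6.89 x 100 = 4.88%
Acceptable range: 3.9 to 5.8%
Within range: Yes


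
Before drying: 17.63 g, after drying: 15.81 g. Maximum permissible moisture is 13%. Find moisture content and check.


Moisture content = 10.3%
Acceptable: Yes

MC = (17.63 - 15.81) / 17.63 x 100 = 10.3%
Maximum: 13%
Acceptable: Yes


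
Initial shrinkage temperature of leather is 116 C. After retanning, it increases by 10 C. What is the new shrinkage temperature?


New Ts = 116 + 10 = 126 C


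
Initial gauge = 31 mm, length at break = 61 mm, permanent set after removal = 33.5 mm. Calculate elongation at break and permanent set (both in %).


Elongation at break = (61 - 31) / 31 x 100 = 96.8%
Permanent set = (33.5 - 31) / 31 x 100 = 8.1%


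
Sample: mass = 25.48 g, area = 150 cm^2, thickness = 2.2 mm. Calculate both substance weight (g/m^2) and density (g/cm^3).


Substance weight = 1698.7 g/m^2
Density = 0.772 g/cm^3


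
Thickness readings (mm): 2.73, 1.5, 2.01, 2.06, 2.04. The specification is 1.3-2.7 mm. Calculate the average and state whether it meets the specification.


Sum = 10.34
Average = 10.34 / 5 = 2.07 mm
Specification range: 1.3 to 2.7 mm
Within spec: Yes


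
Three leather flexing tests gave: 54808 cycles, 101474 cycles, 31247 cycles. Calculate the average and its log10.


Average = (54808 + 101474 + 31247) / 3 = 62510 cycles
log10(62510) = 4.80


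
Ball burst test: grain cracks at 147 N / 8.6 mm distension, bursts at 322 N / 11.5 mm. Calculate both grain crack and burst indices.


Crack index = 147 / 8.6 = 17.1 N/mm
Burst index = 322 / 11.5 = 28.0 N/mm


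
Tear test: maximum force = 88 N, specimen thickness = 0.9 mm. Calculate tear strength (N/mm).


97.8 N/mm

Tear strength = force / thickness
Tear = 88 / 0.9 = 97.8 N/mm


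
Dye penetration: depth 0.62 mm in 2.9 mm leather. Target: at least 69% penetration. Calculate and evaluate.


Penetration = 0.62 / 2.9 x 100 = 21.4%
Target: 69%
Meets target: No


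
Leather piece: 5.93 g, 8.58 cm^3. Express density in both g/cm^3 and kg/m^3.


0.691 g/cm^3
691 kg/m^3


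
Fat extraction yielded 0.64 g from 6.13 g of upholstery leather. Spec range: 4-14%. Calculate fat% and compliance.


Fat% = 0.64 / 6.13 x 100 = 10.4%
Spec range: 4-14%
Compliant: Yes


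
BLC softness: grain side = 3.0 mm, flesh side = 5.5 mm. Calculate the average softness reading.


4.25 mm

Average = (3.0 + 5.5) / 2
Average = 4.25 mm


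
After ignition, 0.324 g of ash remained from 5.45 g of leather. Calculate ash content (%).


Ash% = 0.324 / 5.45 x 100
Ash% = 5.94%


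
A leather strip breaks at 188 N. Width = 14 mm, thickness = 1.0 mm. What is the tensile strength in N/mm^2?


Cross-sectional area = 14 x 1.0 = 14.0 mm^2
Tensile strength = 188 / 14.0 = 13.43 N/mm^2


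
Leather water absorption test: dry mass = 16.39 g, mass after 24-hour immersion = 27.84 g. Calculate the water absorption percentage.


Water absorbed = 27.84 - 16.39 = 11.45 g
WA% = 11.45 / 16.39 x 100 = 69.9%


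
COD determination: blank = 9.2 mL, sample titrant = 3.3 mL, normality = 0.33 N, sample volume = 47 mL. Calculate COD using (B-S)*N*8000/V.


COD = (9.2 - 3.3) x 0.33 x 8000 / 47
COD = 5.9 x 0.33 x 8000 / 47
COD = 331.4 mg/L


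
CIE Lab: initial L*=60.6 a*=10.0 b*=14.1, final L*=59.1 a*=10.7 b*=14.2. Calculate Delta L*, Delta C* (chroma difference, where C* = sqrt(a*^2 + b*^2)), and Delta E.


Delta L* = -1.5
Delta C* = 0.49
Delta E = 1.66

Delta L* = 59.1 - 60.6 = -1.5
C1* = sqrt((10.0)^2 + (14.1)^2) = 17.286
C2* = sqrt((10.7)^2 + (14.2)^2) = 17.780
Delta C* = 17.780 - 17.286 = 0.49
Delta E = sqrt((-1.5)^2 + (0.7)^2 + (0.1)^2) = 1.66


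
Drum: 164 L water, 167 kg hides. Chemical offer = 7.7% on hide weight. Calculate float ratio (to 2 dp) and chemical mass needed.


Float ratio = 164 / 167 = 0.98
Chemical = 167 x 7.7 / 100 = 12.859 kg


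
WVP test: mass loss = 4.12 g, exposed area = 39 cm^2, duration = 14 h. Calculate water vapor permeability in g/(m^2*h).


75.46 g/(m^2*h)

WVP = mass_loss / (area x time) x 10000
WVP = 4.12 / (39 x 14) x 10000
WVP = 4.12 / 546 x 10000 = 75.46 g/(m^2*h)


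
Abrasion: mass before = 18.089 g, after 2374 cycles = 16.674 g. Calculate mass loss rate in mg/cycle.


Mass loss = 18.089 - 16.674 = 1.415 g
Rate = 1.415 / 2374 x 1000 = 0.596 mg/cycle


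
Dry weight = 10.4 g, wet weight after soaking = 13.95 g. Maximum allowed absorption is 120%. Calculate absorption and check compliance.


Absorption = 34.1%
Compliant: Yes


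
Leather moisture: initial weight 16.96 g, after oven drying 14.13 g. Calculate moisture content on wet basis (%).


16.7%

Moisture = 16.96 - 14.13 = 2.83 g
MC = 2.83 / 16.96 x 100 = 16.7%


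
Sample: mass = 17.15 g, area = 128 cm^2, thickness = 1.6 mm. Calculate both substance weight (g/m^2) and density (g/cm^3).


SW = 17.15 / 128 x 10000 = 1339.8 g/m^2
Volume = 128 x 1.6 / 10 = 20.48 cm^3
Density = 17.15 / 20.48 = 0.837 g/cm^3


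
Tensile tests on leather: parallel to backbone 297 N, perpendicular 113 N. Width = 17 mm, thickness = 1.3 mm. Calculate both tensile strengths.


Parallel = 13.44 N/mm^2
Perpendicular = 5.11 N/mm^2

Area = 17 x 1.3 = 22.1 mm^2
TS (parallel) = 297 / 22.1 = 13.44 N/mm^2
TS (perpendicular) = 113 / 22.1 = 5.11 N/mm^2


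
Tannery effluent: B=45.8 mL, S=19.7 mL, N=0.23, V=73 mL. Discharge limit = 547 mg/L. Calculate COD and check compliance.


COD = 657.9 mg/L
Compliant: No


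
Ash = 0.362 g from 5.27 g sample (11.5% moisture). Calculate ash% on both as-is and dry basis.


As-is ash% = 0.362 / 5.27 x 100 = 6.87%
Dry mass = 5.27 x (100 - 11.5) / 100 = 4.66395 g
Dry-basis ash% = 0.362 / 4.66395 x 100 = 7.76%


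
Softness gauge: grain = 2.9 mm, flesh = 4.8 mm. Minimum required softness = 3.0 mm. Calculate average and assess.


Average = (2.9 + 4.8) / 2 = 3.85 mm
Minimum = 3.0 mm
Meets requirement: Yes


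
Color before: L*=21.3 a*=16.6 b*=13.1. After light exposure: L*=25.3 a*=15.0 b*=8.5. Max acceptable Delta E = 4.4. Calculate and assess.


Delta E = 6.30
Passes: No

dL = 4.0, da = -1.6, db = -4.6
dE = sqrt((4.0)^2 + (-1.6)^2 + (-4.6)^2) = 6.30
Max = 4.4
Passes: No


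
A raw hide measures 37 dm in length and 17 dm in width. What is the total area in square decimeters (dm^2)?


629 dm^2

Area = length x width
Area = 37 x 17 = 629 dm^2


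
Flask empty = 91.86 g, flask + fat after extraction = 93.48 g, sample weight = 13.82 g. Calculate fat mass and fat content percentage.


Fat mass = 93.48 - 91.86 = 1.62 g
Fat% = 1.62 / 13.82 x 100 = 11.7%


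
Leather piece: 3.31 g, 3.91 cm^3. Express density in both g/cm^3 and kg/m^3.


0.847 g/cm^3
847 kg/m^3

Density = 3.31 / 3.91 = 0.847 g/cm^3
Convert: 0.847 x 1000 = 847 kg/m^3


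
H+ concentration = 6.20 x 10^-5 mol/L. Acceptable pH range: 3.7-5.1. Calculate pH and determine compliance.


pH = -log10(6.20 x 10^-5) = 4.21
Range: 3.7 to 5.1
Compliant: Yes


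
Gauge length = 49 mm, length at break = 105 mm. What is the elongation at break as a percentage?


Extension = 105 - 49 = 56 mm
Elongation = 56 / 49 x 100 = 114.3%


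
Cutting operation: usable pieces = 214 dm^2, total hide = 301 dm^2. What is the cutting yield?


Yield = usable / total x 100
Yield = 214 / 301 x 100 = 71.1%


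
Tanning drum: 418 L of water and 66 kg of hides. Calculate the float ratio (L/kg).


Float ratio = water / hide weight
Ratio = 418 / 66 = 6.3


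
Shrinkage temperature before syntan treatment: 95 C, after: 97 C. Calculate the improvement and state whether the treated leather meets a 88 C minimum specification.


Improvement = 2 C
Meets 88 C spec: Yes

Improvement = 97 - 95 = 2 C
Spec check: 97 C >= 88 C? Yes


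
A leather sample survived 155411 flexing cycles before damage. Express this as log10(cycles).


log10(155411) = 5.19


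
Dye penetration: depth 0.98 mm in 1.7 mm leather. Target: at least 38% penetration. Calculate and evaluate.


Penetration = 57.6%
Meets target: Yes


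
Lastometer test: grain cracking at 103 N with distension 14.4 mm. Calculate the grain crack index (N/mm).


Grain crack index = force / distension
Index = 103 / 14.4 = 7.2 N/mm


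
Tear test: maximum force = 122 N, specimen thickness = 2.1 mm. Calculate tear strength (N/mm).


Tear strength = force / thickness
Tear = 122 / 2.1 = 58.1 N/mm


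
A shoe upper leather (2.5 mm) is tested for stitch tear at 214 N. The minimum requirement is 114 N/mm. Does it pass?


STS = 85.6 N/mm
Passes: No

STS = 214 / 2.5 = 85.6 N/mm
Minimum required: 114 N/mm
Passes: No


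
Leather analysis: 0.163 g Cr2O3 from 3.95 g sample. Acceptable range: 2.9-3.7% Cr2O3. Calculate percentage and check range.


Cr2O3 = 4.13%
Within range: No

Cr2O3% = 0.163 / 3.95 x 100 = 4.13%
Acceptable range: 2.9 to 3.7%
Within range: No


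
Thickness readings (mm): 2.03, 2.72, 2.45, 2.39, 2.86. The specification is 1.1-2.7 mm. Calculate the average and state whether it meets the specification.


Average = 2.49 mm
Within specification: Yes

Sum = 12.45
Average = 12.45 / 5 = 2.49 mm
Specification range: 1.1 to 2.7 mm
Within spec: Yes


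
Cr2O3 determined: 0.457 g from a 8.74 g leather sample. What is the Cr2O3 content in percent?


5.23%

Cr2O3% = 0.457 / 8.74 x 100
Cr2O3% = 5.23%


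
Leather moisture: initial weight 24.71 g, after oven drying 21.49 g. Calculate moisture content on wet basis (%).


Moisture = 24.71 - 21.49 = 3.22 g
MC = 3.22 / 24.71 x 100 = 13.0%


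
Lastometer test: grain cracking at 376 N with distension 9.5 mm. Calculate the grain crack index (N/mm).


39.6 N/mm


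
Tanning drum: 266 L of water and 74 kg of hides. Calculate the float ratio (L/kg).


3.6

Float ratio = water / hide weight
Ratio = 266 / 74 = 3.6


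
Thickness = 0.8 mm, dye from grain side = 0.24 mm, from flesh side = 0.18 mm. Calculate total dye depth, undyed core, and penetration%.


Total dyed = 0.24 + 0.18 = 0.42 mm
Undyed core = 0.8 - 0.42 = 0.38 mm
Penetration = 0.42 / 0.8 x 100 = 52.5%


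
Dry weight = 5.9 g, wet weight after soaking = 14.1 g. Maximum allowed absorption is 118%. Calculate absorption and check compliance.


Absorption = 139.0%
Compliant: No


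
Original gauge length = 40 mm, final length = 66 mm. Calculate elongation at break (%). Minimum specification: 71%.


Extension = 66 - 40 = 26 mm
Elongation = 26 / 40 x 100 = 65.0%
Minimum required: 71%
Meets specification: No


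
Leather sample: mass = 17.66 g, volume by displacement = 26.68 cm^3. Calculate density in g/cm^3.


Density = mass / volume
Density = 17.66 / 26.68 = 0.662 g/cm^3


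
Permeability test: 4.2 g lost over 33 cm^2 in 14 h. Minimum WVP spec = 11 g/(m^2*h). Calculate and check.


WVP = 90.91 g/(m^2*h)
Meets specification: Yes


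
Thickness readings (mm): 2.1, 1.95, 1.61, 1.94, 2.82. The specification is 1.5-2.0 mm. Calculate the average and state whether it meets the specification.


Sum = 10.42
Average = 10.42 / 5 = 2.08 mm
Specification range: 1.5 to 2.0 mm
Within spec: No


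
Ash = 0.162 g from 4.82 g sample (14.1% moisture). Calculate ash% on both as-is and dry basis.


As-is ash = 3.36%
Dry-basis ash = 3.91%

As-is ash% = 0.162 / 4.82 x 100 = 3.36%
Dry mass = 4.82 x (100 - 14.1) / 100 = 4.14038 g
Dry-basis ash% = 0.162 / 4.14038 x 100 = 3.91%


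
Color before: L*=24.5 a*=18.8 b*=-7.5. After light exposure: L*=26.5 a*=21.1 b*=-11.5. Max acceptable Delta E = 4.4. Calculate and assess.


Delta E = 5.03
Passes: No

dL = 2.0, da = 2.3, db = -4.0
dE = sqrt((2.0)^2 + (2.3)^2 + (-4.0)^2) = 5.03
Max = 4.4
Passes: No


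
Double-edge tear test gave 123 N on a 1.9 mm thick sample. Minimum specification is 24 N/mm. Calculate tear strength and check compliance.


Tear strength = 123 / 1.9 = 64.7 N/mm
Required minimum = 24 N/mm
Compliant: Yes


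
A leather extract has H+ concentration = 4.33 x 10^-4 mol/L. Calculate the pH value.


pH = -log10[H+]
pH = -log10(4.33 x 10^-4) = 3.36


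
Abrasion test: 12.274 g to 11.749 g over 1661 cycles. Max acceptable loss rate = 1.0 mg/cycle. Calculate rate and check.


Rate = 0.316 mg/cycle
Passes: Yes

Loss = 12.274 - 11.749 = 0.525 g
Rate = 0.525 g / 1661 cycles x 1000 = 0.316 mg/cycle
Max = 1.0 mg/cycle
Passes: Yes


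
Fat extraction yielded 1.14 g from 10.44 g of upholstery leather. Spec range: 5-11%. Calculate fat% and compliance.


Fat% = 1.14 / 10.44 x 100 = 10.9%
Spec range: 5-11%
Compliant: Yes


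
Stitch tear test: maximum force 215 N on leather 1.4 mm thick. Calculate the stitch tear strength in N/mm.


Stitch tear strength = force / thickness
STS = 215 / 1.4 = 153.6 N/mm


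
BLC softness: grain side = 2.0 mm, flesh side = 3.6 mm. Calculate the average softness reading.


2.80 mm

Average = (2.0 + 3.6) / 2
Average = 2.80 mm


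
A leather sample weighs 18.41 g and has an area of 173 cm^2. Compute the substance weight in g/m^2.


Substance weight = mass / area x 10000
SW = 18.41 / 173 x 10000
SW = 1064.2 g/m^2


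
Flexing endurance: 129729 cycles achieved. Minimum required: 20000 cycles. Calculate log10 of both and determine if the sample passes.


Achieved: log10 = 5.11
Required: log10 = 4.30
Passes: Yes

log10(129729) = 5.11
log10(20000) = 4.30
Passes: Yes


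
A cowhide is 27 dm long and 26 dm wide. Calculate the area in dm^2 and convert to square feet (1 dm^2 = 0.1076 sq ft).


Area = 27 x 26 = 702 dm^2
Conversion: 702 x 0.1076 = 75.54 sq ft


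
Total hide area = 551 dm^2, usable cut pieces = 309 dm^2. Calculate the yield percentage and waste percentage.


Yield = 309 / 551 x 100 = 56.1%
Waste = 551 - 309 = 242 dm^2
Waste% = 100 - 56.1 = 43.9%


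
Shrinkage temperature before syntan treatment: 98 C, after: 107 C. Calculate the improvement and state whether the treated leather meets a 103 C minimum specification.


Improvement = 107 - 98 = 9 C
Spec check: 107 C >= 103 C? Yes


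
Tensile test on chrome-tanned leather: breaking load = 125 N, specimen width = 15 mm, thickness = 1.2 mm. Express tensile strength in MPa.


Cross-section = 15 x 1.2 = 18.0 mm^2
TS = 125 / 18.0 = 6.94 MPa
(1 N/mm^2 = 1 MPa)


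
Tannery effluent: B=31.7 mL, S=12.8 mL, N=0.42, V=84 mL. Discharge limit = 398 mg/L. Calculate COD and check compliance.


COD = (31.7 - 12.8) x 0.42 x 8000 / 84 = 756.0 mg/L
Limit: 398 mg/L
Compliant: No


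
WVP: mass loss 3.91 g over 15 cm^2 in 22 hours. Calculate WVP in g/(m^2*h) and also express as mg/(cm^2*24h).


WVP = 118.48 g/(m^2*h)
Daily rate = 284.36 mg/(cm^2*24h)

WVP = 3.91 / (15 x 22) x 10000 = 118.48 g/(m^2*h)
Mass loss in mg = 3.91 x 1000 = 3910 mg
Per cm^2 per 24h in mg: 3910 x 24 / (15 x 22) = 93840 / 330 = 284.36 mg/(cm^2*24h)


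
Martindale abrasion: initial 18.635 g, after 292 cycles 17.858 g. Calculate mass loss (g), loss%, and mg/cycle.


Loss = 18.635 - 17.858 = 0.777 g
Loss% = 0.777 / 18.635 x 100 = 4.17%
Rate = 0.777 / 292 x 1000 = 2.661 mg/cycle


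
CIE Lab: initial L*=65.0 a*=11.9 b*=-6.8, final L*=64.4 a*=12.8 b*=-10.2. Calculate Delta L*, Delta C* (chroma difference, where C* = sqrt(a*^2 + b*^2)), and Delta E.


Delta L* = -0.6
Delta C* = 2.66
Delta E = 3.57


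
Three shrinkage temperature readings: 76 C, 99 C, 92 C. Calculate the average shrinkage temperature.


89.0 C


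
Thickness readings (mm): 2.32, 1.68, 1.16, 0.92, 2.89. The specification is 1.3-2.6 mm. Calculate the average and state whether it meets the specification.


Sum = 8.97
Average = 8.97 / 5 = 1.79 mm
Specification range: 1.3 to 2.6 mm
Within spec: Yes


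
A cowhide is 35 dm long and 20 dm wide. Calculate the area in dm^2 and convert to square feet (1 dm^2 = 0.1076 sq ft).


700 dm^2
75.32 sq ft

Area = 35 x 20 = 700 dm^2
Conversion: 700 x 0.1076 = 75.32 sq ft


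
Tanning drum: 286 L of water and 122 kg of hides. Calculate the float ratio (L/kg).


2.3


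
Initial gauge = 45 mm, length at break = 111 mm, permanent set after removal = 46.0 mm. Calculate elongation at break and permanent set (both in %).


Elongation at break = 146.7%
Permanent set = 2.2%

Elongation at break = (111 - 45) / 45 x 100 = 146.7%
Permanent set = (46.0 - 45) / 45 x 100 = 2.2%


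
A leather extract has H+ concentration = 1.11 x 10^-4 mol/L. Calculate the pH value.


pH = 3.95


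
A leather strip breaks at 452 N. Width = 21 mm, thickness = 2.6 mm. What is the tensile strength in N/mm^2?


Cross-sectional area = 21 x 2.6 = 54.6 mm^2
Tensile strength = 452 / 54.6 = 8.28 N/mm^2


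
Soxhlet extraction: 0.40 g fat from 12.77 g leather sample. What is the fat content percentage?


3.1%


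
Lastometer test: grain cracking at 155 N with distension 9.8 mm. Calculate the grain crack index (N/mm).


Grain crack index = force / distension
Index = 155 / 9.8 = 15.8 N/mm


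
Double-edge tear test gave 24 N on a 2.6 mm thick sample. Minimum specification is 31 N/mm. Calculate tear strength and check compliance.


Tear strength = 24 / 2.6 = 9.2 N/mm
Required minimum = 31 N/mm
Compliant: No


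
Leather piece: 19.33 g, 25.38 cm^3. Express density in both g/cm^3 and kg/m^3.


0.762 g/cm^3
762 kg/m^3

Density = 19.33 / 25.38 = 0.762 g/cm^3
Convert: 0.762 x 1000 = 762 kg/m^3


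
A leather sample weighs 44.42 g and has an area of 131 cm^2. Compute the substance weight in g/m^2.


Substance weight = mass / area x 10000
SW = 44.42 / 131 x 10000
SW = 3390.8 g/m^2


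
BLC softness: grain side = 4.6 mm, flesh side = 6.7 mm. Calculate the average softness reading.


Average = (4.6 + 6.7) / 2
Average = 5.65 mm


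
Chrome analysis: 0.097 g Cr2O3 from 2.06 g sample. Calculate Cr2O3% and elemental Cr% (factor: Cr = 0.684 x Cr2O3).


Cr2O3 = 4.71%
Cr = 3.22%

Cr2O3% = 0.097 / 2.06 x 100 = 4.71%
Cr% = 4.71 x 0.684 = 3.22%


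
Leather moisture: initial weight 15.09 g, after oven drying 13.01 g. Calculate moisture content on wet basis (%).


Moisture = 15.09 - 13.01 = 2.08 g
MC = 2.08 / 15.09 x 100 = 13.8%


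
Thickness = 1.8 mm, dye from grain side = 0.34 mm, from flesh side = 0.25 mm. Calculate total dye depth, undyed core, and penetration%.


Total dyed = 0.34 + 0.25 = 0.59 mm
Undyed core = 1.8 - 0.59 = 1.21 mm
Penetration = 0.59 / 1.8 x 100 = 32.8%


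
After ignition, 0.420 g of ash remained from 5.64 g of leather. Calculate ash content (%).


Ash% = 0.420 / 5.64 x 100
Ash% = 7.45%


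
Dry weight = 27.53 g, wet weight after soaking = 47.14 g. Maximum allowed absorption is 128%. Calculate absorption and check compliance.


Absorption = 71.2%
Compliant: Yes

WA = (47.14 - 27.53) / 27.53 x 100 = 71.2%
Maximum allowed: 128%
Compliant: Yes


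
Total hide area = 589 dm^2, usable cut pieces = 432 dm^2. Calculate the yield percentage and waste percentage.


Yield = 432 / 589 x 100 = 73.3%
Waste = 589 - 432 = 157 dm^2
Waste% = 100 - 73.3 = 26.7%


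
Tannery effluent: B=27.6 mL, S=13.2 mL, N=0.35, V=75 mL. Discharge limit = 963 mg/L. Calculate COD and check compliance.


COD = (27.6 - 13.2) x 0.35 x 8000 / 75 = 537.6 mg/L
Limit: 963 mg/L
Compliant: Yes


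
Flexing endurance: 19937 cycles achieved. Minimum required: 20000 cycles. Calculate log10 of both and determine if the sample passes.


log10(19937) = 4.30
log10(20000) = 4.30
Passes: No


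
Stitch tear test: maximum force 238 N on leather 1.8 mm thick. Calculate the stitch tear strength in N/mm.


Stitch tear strength = force / thickness
STS = 238 / 1.8 = 132.2 N/mm


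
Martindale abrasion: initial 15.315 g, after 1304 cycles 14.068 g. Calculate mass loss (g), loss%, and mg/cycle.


Loss = 15.315 - 14.068 = 1.247 g
Loss% = 1.247 / 15.315 x 100 = 8.14%
Rate = 1.247 / 1304 x 1000 = 0.956 mg/cycle


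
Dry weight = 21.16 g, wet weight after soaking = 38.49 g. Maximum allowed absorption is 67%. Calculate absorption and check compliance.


Absorption = 81.9%
Compliant: No

WA = (38.49 - 21.16) / 21.16 x 100 = 81.9%
Maximum allowed: 67%
Compliant: No


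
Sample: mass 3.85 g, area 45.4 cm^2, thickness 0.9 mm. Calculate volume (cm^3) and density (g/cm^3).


Thickness in cm = 0.9 / 10 = 0.09 cm
Volume = 45.4 x 0.09 = 4.086 cm^3
Density = 3.85 / 4.086 = 0.942 g/cm^3


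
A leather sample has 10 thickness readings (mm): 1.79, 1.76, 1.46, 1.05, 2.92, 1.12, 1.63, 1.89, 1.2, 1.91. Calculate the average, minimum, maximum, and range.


Sum = 16.73
Average = 16.73 / 10 = 1.67 mm
Minimum = 1.05 mm
Maximum = 2.92 mm
Range = 2.92 - 1.05 = 1.87 mm


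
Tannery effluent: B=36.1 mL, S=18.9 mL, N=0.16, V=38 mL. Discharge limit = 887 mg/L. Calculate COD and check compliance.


COD = 579.4 mg/L
Compliant: Yes

COD = (36.1 - 18.9) x 0.16 x 8000 / 38 = 579.4 mg/L
Limit: 887 mg/L
Compliant: Yes


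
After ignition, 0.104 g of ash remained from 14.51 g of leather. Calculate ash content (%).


Ash% = 0.104 / 14.51 x 100
Ash% = 0.72%


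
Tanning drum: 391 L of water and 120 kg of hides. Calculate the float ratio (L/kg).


3.3

Float ratio = water / hide weight
Ratio = 391 / 120 = 3.3


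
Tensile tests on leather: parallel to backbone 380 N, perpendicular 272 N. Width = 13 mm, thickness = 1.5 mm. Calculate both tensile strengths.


Parallel = 19.49 N/mm^2
Perpendicular = 13.95 N/mm^2


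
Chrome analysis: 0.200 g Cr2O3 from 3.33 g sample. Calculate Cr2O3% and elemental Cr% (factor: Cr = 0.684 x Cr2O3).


Cr2O3% = 0.200 / 3.33 x 100 = 6.01%
Cr% = 6.01 x 0.684 = 4.11%


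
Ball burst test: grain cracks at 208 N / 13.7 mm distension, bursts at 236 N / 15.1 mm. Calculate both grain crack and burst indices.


Crack index = 208 / 13.7 = 15.2 N/mm
Burst index = 236 / 15.1 = 15.6 N/mm


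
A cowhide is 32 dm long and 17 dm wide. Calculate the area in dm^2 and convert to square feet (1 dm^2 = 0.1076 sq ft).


544 dm^2
58.53 sq ft

Area = 32 x 17 = 544 dm^2
Conversion: 544 x 0.1076 = 58.53 sq ft


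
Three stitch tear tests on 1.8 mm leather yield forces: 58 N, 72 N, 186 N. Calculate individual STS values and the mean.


STS1 = 32.2 N/mm
STS2 = 40.0 N/mm
STS3 = 103.3 N/mm
Mean = 58.5 N/mm

STS1 = 58 / 1.8 = 32.2 N/mm
STS2 = 72 / 1.8 = 40.0 N/mm
STS3 = 186 / 1.8 = 103.3 N/mm
Mean = (32.2 + 40.0 + 103.3) / 3 = 58.5 N/mm


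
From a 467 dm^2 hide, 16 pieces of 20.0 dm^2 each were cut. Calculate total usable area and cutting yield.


Usable area = 320.0 dm^2
Yield = 68.5%


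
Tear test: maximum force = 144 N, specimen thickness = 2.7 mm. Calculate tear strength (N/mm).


Tear strength = force / thickness
Tear = 144 / 2.7 = 53.3 N/mm


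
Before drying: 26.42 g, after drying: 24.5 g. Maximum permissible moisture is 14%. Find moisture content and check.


Moisture content = 7.3%
Acceptable: Yes


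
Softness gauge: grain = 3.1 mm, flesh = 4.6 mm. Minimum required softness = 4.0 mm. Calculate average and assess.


Average softness = 3.85 mm
Meets requirement: No

Average = (3.1 + 4.6) / 2 = 3.85 mm
Minimum = 4.0 mm
Meets requirement: No


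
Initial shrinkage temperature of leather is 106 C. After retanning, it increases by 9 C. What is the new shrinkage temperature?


115 C

New Ts = 106 + 9 = 115 C


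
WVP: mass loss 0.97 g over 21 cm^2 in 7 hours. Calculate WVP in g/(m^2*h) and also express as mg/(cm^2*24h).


WVP = 0.97 / (21 x 7) x 10000 = 65.99 g/(m^2*h)
Mass loss in mg = 0.97 x 1000 = 970 mg
Per cm^2 per 24h in mg: 970 x 24 / (21 x 7) = 23280 / 147 = 158.37 mg/(cm^2*24h)


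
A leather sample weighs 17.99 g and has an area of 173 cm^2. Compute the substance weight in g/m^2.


Substance weight = mass / area x 10000
SW = 17.99 / 173 x 10000
SW = 1039.9 g/m^2


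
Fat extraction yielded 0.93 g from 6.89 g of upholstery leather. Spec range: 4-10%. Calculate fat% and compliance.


Fat% = 0.93 / 6.89 x 100 = 13.5%
Spec range: 4-10%
Compliant: No


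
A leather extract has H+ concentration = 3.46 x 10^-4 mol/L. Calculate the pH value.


pH = 3.46

pH = -log10[H+]
pH = -log10(3.46 x 10^-4) = 3.46


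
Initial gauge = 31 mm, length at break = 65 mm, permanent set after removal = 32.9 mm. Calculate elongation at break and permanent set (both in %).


Elongation at break = (65 - 31) / 31 x 100 = 109.7%
Permanent set = (32.9 - 31) / 31 x 100 = 6.1%


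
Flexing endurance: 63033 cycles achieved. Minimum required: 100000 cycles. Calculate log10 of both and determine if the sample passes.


Achieved: log10 = 4.80
Required: log10 = 5.00
Passes: No

log10(63033) = 4.80
log10(100000) = 5.00
Passes: No


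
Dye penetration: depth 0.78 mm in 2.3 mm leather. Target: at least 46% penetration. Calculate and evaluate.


Penetration = 33.9%
Meets target: No

Penetration = 0.78 / 2.3 x 100 = 33.9%
Target: 46%
Meets target: No


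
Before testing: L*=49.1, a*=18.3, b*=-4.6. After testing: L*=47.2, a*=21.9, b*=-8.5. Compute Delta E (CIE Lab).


dL = 47.2 - 49.1 = -1.9
da = 21.9 - 18.3 = 3.6
db = -8.5 - (-4.6) = -3.9
dE = sqrt((-1.9)^2 + (3.6)^2 + (-3.9)^2) = 5.64


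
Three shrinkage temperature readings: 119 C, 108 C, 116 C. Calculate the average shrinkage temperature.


Average = (119 + 108 + 116) / 3
Average = 343 / 3 = 114.3 C


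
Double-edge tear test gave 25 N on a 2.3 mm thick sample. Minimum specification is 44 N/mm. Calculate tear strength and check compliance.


Tear strength = 25 / 2.3 = 10.9 N/mm
Required minimum = 44 N/mm
Compliant: No


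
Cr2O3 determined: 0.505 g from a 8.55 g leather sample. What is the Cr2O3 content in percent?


5.91%

Cr2O3% = 0.505 / 8.55 x 100
Cr2O3% = 5.91%


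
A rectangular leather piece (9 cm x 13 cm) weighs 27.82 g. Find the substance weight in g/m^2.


Area = 9 x 13 = 117 cm^2
SW = 27.82 / 117 x 10000 = 2377.8 g/m^2


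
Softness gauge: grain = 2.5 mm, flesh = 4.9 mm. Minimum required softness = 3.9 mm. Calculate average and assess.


Average = (2.5 + 4.9) / 2 = 3.70 mm
Minimum = 3.9 mm
Meets requirement: No


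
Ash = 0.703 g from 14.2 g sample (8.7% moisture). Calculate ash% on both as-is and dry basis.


As-is ash = 4.95%
Dry-basis ash = 5.42%


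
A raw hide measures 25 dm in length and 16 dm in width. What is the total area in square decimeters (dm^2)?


400 dm^2

Area = length x width
Area = 25 x 16 = 400 dm^2


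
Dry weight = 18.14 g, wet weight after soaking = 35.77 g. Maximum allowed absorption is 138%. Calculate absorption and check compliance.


Absorption = 97.2%
Compliant: Yes

WA = (35.77 - 18.14) / 18.14 x 100 = 97.2%
Maximum allowed: 138%
Compliant: Yes


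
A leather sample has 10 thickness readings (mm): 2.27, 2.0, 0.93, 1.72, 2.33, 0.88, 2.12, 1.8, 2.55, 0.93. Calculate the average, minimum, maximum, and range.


Average = 1.75 mm
Min = 0.88 mm
Max = 2.55 mm
Range = 1.67 mm


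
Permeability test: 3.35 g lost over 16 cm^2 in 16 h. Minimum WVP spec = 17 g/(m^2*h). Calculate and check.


WVP = 130.86 g/(m^2*h)
Meets specification: Yes


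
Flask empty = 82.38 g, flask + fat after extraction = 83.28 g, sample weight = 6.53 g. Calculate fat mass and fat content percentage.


Fat mass = 0.90 g
Fat content = 13.8%


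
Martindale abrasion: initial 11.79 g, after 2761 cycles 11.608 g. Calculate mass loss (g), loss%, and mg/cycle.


Mass loss = 0.182 g
Loss = 1.54%
Rate = 0.066 mg/cycle

Loss = 11.79 - 11.608 = 0.182 g
Loss% = 0.182 / 11.79 x 100 = 1.54%
Rate = 0.182 / 2761 x 1000 = 0.066 mg/cycle


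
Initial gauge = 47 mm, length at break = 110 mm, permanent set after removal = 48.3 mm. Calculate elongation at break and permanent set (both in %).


Elongation at break = 134.0%
Permanent set = 2.8%


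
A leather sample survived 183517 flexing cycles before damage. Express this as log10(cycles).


log10(183517) = 5.26


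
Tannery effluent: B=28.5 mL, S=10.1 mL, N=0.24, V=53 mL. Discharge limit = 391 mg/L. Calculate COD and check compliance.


COD = (28.5 - 10.1) x 0.24 x 8000 / 53 = 666.6 mg/L
Limit: 391 mg/L
Compliant: No


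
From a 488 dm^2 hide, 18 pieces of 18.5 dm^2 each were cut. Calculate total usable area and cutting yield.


Usable area = 333.0 dm^2
Yield = 68.2%

Total usable = 18 x 18.5 = 333.0 dm^2
Yield = 333.0 / 488 x 100 = 68.2%


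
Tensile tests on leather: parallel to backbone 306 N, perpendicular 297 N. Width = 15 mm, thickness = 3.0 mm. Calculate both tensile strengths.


Area = 15 x 3.0 = 45.0 mm^2
TS (parallel) = 306 / 45.0 = 6.80 N/mm^2
TS (perpendicular) = 297 / 45.0 = 6.60 N/mm^2


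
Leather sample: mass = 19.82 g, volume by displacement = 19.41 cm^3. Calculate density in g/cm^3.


1.021 g/cm^3

Density = mass / volume
Density = 19.82 / 19.41 = 1.021 g/cm^3


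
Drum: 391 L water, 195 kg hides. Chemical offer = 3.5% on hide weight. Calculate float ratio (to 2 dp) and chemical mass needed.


Float ratio = 2.01
Chemical needed = 6.825 kg

Float ratio = 391 / 195 = 2.01
Chemical = 195 x 3.5 / 100 = 6.825 kg


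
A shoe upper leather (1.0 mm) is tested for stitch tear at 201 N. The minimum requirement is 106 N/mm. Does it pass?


STS = 201 / 1.0 = 201.0 N/mm
Minimum required: 106 N/mm
Passes: Yes


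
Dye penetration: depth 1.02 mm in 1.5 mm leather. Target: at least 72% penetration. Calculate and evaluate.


Penetration = 68.0%
Meets target: No


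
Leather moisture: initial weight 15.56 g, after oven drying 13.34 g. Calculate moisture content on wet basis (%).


14.3%

Moisture = 15.56 - 13.34 = 2.22 g
MC = 2.22 / 15.56 x 100 = 14.3%


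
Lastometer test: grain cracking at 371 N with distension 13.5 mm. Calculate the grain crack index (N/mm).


Grain crack index = force / distension
Index = 371 / 13.5 = 27.5 N/mm


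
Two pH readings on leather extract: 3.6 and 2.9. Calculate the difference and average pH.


Difference = 0.7
Average pH = 3.25


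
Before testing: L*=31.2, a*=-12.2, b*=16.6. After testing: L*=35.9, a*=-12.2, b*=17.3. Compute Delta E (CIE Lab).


Delta E = 4.75


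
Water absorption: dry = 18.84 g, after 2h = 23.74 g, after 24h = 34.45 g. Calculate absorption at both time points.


2h absorption = 26.0%
24h absorption = 82.9%

WA (2h) = (23.74 - 18.84) / 18.84 x 100 = 26.0%
WA (24h) = (34.45 - 18.84) / 18.84 x 100 = 82.9%


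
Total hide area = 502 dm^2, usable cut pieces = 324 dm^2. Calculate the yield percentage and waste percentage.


Yield = 324 / 502 x 100 = 64.5%
Waste = 502 - 324 = 178 dm^2
Waste% = 100 - 64.5 = 35.5%


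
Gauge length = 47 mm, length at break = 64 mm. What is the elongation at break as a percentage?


36.2%


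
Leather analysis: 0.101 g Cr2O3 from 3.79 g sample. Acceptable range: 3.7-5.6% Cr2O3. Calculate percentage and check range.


Cr2O3% = 0.101 / 3.79 x 100 = 2.66%
Acceptable range: 3.7 to 5.6%
Within range: No


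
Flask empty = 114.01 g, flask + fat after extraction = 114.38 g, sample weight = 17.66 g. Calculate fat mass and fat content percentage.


Fat mass = 114.38 - 114.01 = 0.37 g
Fat% = 0.37 / 17.66 x 100 = 2.1%


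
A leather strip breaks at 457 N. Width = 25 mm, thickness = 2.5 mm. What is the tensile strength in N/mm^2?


7.31 N/mm^2

Cross-sectional area = 25 x 2.5 = 62.5 mm^2
Tensile strength = 457 / 62.5 = 7.31 N/mm^2


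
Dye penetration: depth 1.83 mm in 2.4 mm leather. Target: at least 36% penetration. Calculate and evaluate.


Penetration = 1.83 / 2.4 x 100 = 76.3%
Target: 36%
Meets target: Yes


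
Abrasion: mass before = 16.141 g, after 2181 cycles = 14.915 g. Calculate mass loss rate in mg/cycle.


Mass loss = 16.141 - 14.915 = 1.226 g
Rate = 1.226 / 2181 x 1000 = 0.562 mg/cycle


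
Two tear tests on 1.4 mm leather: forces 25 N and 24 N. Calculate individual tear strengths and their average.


Tear 1 = 25 / 1.4 = 17.9 N/mm
Tear 2 = 24 / 1.4 = 17.1 N/mm
Average = (17.9 + 17.1) / 2 = 17.5 N/mm


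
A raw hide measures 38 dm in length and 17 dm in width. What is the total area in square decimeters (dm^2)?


Area = length x width
Area = 38 x 17 = 646 dm^2


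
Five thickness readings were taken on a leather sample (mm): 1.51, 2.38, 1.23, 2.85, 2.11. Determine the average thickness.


2.02 mm

Sum = 1.51 + 2.38 + 1.23 + 2.85 + 2.11 = 10.08
Average = 10.08 / 5 = 2.02 mm


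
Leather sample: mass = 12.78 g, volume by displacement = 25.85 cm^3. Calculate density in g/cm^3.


0.494 g/cm^3

Density = mass / volume
Density = 12.78 / 25.85 = 0.494 g/cm^3


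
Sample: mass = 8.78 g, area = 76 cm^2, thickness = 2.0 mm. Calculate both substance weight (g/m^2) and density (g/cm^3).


Substance weight = 1155.3 g/m^2
Density = 0.578 g/cm^3


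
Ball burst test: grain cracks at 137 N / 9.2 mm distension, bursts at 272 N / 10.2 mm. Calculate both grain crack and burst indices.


Crack index = 137 / 9.2 = 14.9 N/mm
Burst index = 272 / 10.2 = 26.7 N/mm


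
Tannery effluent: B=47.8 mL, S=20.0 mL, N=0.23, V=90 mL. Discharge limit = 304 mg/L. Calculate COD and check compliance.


COD = 568.4 mg/L
Compliant: No


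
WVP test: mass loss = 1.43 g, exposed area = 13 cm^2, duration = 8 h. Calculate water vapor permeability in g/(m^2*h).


WVP = mass_loss / (area x time) x 10000
WVP = 1.43 / (13 x 8) x 10000
WVP = 1.43 / 104 x 10000 = 137.50 g/(m^2*h)
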